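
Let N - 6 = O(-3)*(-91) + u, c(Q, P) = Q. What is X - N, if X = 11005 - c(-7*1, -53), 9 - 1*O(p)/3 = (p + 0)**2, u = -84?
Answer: 11090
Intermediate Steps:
O(p) = 27 - 3*p**2 (O(p) = 27 - 3*(p + 0)**2 = 27 - 3*p**2)
N = -78 (N = 6 + ((27 - 3*(-3)**2)*(-91) - 84) = 6 + ((27 - 3*9)*(-91) - 84) = 6 + ((27 - 27)*(-91) - 84) = 6 + (0*(-91) - 84) = 6 + (0 - 84) = 6 - 84 = -78)
X = 11012 (X = 11005 - (-7) = 11005 - 1*(-7) = 11005 + 7 = 11012)
X - N = 11012 - 1*(-78) = 11012 + 78 = 11090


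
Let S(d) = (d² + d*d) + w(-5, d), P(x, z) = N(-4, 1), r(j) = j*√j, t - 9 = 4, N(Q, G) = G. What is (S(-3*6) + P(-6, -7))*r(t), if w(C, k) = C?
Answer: 8372*√13 ≈ 30186.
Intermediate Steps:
t = 13 (t = 9 + 4 = 13)
r(j) = j^(3/2)
P(x, z) = 1
S(d) = -5 + 2*d² (S(d) = (d² + d*d) - 5 = (d² + d²) - 5 = 2*d² - 5 = -5 + 2*d²)
(S(-3*6) + P(-6, -7))*r(t) = ((-5 + 2*(-3*6)²) + 1)*13^(3/2) = ((-5 + 2*(-18)²) + 1)*(13*√13) = ((-5 + 2*324) + 1)*(13*√13) = ((-5 + 648) + 1)*(13*√13) = (643 + 1)*(13*√13) = 644*(13*√13) = 8372*√13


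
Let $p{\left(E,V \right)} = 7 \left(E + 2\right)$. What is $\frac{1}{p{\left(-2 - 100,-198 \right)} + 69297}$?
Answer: $\frac{1}{68597} \approx 1.4578 \cdot 10^{-5}$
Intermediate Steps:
$p{\left(E,V \right)} = 14 + 7 E$ ($p{\left(E,V \right)} = 7 \left(2 + E\right) = 14 + 7 E$)
$\frac{1}{p{\left(-2 - 100,-198 \right)} + 69297} = \frac{1}{\left(14 + 7 \left(-2 - 100\right)\right) + 69297} = \frac{1}{\left(14 + 7 \left(-102\right)\right) + 69297} = \frac{1}{\left(14 - 714\right) + 69297} = \frac{1}{-700 + 69297} = \frac{1}{68597}$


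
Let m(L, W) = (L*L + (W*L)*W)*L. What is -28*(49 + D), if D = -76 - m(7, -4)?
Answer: 32312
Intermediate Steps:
m(L, W) = L*(L**2 + L*W**2) (m(L, W) = (L**2 + (L*W)*W)*L = (L**2 + L*W**2)*L = L*(L**2 + L*W**2))
D = -1203 (D = -76 - 7**2*(7 + (-4)**2) = -76 - 49*(7 + 16) = -76 - 49*23 = -76 - 1*1127 = -76 - 1127 = -1203)
-28*(49 + D) = -28*(49 - 1203) = -28*(-1154) = 32312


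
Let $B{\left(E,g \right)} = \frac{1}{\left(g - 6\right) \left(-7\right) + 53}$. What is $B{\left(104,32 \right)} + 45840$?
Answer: $\frac{5913359}{129} \approx 45840.0$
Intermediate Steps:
$B{\left(E,g \right)} = \frac{1}{95 - 7 g}$ ($B{\left(E,g \right)} = \frac{1}{\left(-6 + g\right) \left(-7\right) + 53} = \frac{1}{\left(42 - 7 g\right) + 53} = \frac{1}{95 - 7 g}$)
$B{\left(104,32 \right)} + 45840 = - \frac{1}{-95 + 7 \cdot 32} + 45840 = - \frac{1}{-95 + 224} + 45840 = - \frac{1}{129} + 45840 = \frac{5913359}{129}$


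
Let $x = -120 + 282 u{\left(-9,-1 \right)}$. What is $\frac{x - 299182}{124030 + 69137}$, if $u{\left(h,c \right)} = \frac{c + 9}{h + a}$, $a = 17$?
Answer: $- \frac{299020}{193167} \approx -1.548$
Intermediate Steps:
$u{\left(h,c \right)} = \frac{9 + c}{17 + h}$ ($u{\left(h,c \right)} = \frac{c + 9}{h + 17} = \frac{9 + c}{17 + h}$)
$x = 162$ ($x = -120 + 282 \frac{9 - 1}{17 - 9} = -120 + 282 \cdot \frac{1}{8} \cdot 8 = -120 + 282 \cdot 1 = -120 + 282 = 162$)
$\frac{x - 299182}{124030 + 69137} = \frac{162 - 299182}{124030 + 69137} = - \frac{299020}{193167}$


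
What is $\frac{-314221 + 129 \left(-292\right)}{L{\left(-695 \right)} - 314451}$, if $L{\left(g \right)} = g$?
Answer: $\frac{351889}{315146} \approx 1.1166$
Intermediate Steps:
$\frac{-314221 + 129 \left(-292\right)}{L{\left(-695 \right)} - 314451} = \frac{-314221 + 129 \left(-292\right)}{-695 - 314451} = \frac{-314221 - 37668}{-695 - 314451} = - \frac{351889}{-315146} = \left(-351889\right) \left(- \frac{1}{315146}\right) = \frac{351889}{315146}$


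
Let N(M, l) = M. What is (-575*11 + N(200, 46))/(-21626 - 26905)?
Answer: 875/6933 ≈ 0.12621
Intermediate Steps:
(-575*11 + N(200, 46))/(-21626 - 26905) = (-575*11 + 200)/(-21626 - 26905) = (-6325 + 200)/(-48531) = -6125*(-1/48531) = 875/6933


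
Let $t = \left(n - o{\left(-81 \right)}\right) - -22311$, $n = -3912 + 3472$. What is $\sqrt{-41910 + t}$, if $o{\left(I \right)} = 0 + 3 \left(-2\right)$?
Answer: $i \sqrt{20033} \approx 141.54 i$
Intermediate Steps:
$o{\left(I \right)} = -6$ ($o{\left(I \right)} = 0 - 6 = -6$)
$n = -440$
$t = 21877$ ($t = \left(-440 - -6\right) - -22311 = \left(-440 + 6\right) + 22311 = -434 + 22311 = 21877$)
$\sqrt{-41910 + t} = \sqrt{-41910 + 21877} = \sqrt{-20033} = i \sqrt{20033}$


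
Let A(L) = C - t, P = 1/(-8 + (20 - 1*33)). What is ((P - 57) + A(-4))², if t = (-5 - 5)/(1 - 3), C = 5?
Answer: 1435204/441 ≈ 3254.4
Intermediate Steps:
t = 5 (t = -10/(-2) = -10*(-½) = 5)
P = -1/21 (P = 1/(-8 + (20 - 33)) = 1/(-8 - 13) = 1/(-21) = -1/21 ≈ -0.047619)
A(L) = 0 (A(L) = 5 - 1*5 = 5 - 5 = 0)
((P - 57) + A(-4))² = ((-1/21 - 57) + 0)² = (-1198/21 + 0)² = (-1198/21)² = 1435204/441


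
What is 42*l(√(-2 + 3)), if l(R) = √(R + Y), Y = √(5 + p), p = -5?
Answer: 42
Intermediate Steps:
Y = 0 (Y = √(5 - 5) = √0 = 0)
l(R) = √R (l(R) = √(R + 0) = √R)
42*l(√(-2 + 3)) = 42*√(√(-2 + 3)) = 42*√(√1) = 42*√1 = 42*1 = 42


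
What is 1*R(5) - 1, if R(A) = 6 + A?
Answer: 10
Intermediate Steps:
1*R(5) - 1 = 1*(6 + 5) - 1 = 1*11 - 1 = 11 - 1 = 10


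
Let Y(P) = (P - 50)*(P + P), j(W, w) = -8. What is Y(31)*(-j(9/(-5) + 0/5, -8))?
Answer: -9424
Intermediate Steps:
Y(P) = 2*P*(-50 + P) (Y(P) = (-50 + P)*(2*P) = 2*P*(-50 + P))
Y(31)*(-j(9/(-5) + 0/5, -8)) = (2*31*(-50 + 31))*(-1*(-8)) = (2*31*(-19))*8 = -1178*8 = -9424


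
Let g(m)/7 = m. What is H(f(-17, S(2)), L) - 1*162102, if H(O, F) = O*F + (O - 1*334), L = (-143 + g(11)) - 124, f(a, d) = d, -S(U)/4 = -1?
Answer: -163192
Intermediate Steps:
g(m) = 7*m
S(U) = 4 (S(U) = -4*(-1) = 4)
L = -190 (L = (-143 + 7*11) - 124 = (-143 + 77) - 124 = -66 - 124 = -190)
H(O, F) = -334 + O + F*O (H(O, F) = F*O + (O - 334) = F*O + (-334 + O) = -334 + O + F*O)
H(f(-17, S(2)), L) - 1*162102 = (-334 + 4 - 190*4) - 1*162102 = (-334 + 4 - 760) - 162102 = -1090 - 162102 = -163192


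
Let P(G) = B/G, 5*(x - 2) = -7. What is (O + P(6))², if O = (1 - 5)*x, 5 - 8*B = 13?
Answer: 5929/900 ≈ 6.5878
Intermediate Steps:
x = ⅗ (x = 2 + (⅕)*(-7) = 2 - 7/5 = ⅗ ≈ 0.60000)
B = -1 (B = 5/8 - ⅛*13 = 5/8 - 13/8 = -1)
P(G) = -1/G
O = -12/5 (O = (1 - 5)*(⅗) = -4*⅗ = -12/5 ≈ -2.4000)
(O + P(6))² = (-12/5 - 1/6)² = (-12/5 - 1*⅙)² = (-12/5 - ⅙)² = (-77/30)² = 5929/900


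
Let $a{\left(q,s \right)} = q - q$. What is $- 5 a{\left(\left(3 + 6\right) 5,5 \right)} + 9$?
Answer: $9$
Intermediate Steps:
$a{\left(q,s \right)} = 0$
$- 5 a{\left(\left(3 + 6\right) 5,5 \right)} + 9 = \left(-5\right) 0 + 9 = 0 + 9 = 9$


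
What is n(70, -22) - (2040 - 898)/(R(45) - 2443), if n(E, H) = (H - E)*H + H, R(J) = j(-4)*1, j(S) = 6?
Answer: 4880016/2437 ≈ 2002.5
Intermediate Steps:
R(J) = 6 (R(J) = 6*1 = 6)
n(E, H) = H + H*(H - E) (n(E, H) = H*(H - E) + H = H + H*(H - E))
n(70, -22) - (2040 - 898)/(R(45) - 2443) = -22*(1 - 22 - 1*70) - (2040 - 898)/(6 - 2443) = -22*(1 - 22 - 70) - 1142/(-2437) = -22*(-91) - 1142*(-1)/2437 = 2002 - 1*(-1142/2437) = 2002 + 1142/2437 = 4880016/2437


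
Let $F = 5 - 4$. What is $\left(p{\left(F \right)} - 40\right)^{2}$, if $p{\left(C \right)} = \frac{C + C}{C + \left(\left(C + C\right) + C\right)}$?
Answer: $\frac{6241}{4} \approx 1560.3$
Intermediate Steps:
$F = 1$ ($F = 5 - 4 = 1$)
$p{\left(C \right)} = \frac{1}{2}$ ($p{\left(C \right)} = \frac{2 C}{C + \left(2 C + C\right)} = \frac{2 C}{C + 3 C} = \frac{2 C}{4 C} = 2 C \frac{1}{4 C} = \frac{1}{2}$)
$\left(p{\left(F \right)} - 40\right)^{2} = \left(\frac{1}{2} - 40\right)^{2} = \left(- \frac{79}{2}\right)^{2} = \frac{6241}{4}$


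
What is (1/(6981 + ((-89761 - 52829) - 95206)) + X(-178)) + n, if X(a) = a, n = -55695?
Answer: -12896326496/230815 ≈ -55873.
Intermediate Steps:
(1/(6981 + ((-89761 - 52829) - 95206)) + X(-178)) + n = (1/(6981 + ((-89761 - 52829) - 95206)) - 178) - 55695 = (1/(6981 + (-142590 - 95206)) - 178) - 55695 = (1/(6981 - 237796) - 178) - 55695 = (1/(-230815) - 178) - 55695 = (-1/230815 - 178) - 55695 = -41085071/230815 - 55695 = -12896326496/230815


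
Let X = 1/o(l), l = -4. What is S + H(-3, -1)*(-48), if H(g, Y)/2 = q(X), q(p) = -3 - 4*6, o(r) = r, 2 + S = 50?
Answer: 2640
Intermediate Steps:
S = 48 (S = -2 + 50 = 48)
X = -¼ (X = 1/(-4) = -¼ ≈ -0.25000)
q(p) = -27 (q(p) = -3 - 24 = -27)
H(g, Y) = -54 (H(g, Y) = 2*(-27) = -54)
S + H(-3, -1)*(-48) = 48 - 54*(-48) = 48 + 2592 = 2640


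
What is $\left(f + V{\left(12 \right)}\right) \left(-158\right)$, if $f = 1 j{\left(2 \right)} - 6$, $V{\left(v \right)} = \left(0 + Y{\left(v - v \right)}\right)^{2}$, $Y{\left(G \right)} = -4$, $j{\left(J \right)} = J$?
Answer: $-1896$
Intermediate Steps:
$V{\left(v \right)} = 16$ ($V{\left(v \right)} = \left(0 - 4\right)^{2} = \left(-4\right)^{2} = 16$)
$f = -4$ ($f = 1 \cdot 2 - 6 = 2 - 6 = -4$)
$\left(f + V{\left(12 \right)}\right) \left(-158\right) = \left(-4 + 16\right) \left(-158\right) = 12 \left(-158\right) = -1896$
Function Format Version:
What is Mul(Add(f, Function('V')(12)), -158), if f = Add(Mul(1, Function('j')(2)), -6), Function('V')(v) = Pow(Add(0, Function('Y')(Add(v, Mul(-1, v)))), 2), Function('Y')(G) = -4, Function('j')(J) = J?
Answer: -1896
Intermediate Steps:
Function('V')(v) = 16 (Function('V')(v) = Pow(Add(0, -4), 2) = Pow(-4, 2) = 16)
f = -4 (f = Add(Mul(1, 2), -6) = Add(2, -6) = -4)
Mul(Add(f, Function('V')(12)), -158) = Mul(Add(-4, 16), -158) = Mul(12, -158) = -1896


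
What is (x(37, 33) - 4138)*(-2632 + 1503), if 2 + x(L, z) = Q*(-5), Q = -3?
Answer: 4657125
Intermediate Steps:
x(L, z) = 13 (x(L, z) = -2 - 3*(-5) = -2 + 15 = 13)
(x(37, 33) - 4138)*(-2632 + 1503) = (13 - 4138)*(-2632 + 1503) = -4125*(-1129) = 4657125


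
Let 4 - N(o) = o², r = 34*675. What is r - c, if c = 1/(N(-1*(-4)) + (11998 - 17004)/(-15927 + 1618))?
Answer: 3825825209/166702 ≈ 22950.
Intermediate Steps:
r = 22950
N(o) = 4 - o²
c = -14309/166702 (c = 1/((4 - (-1*(-4))²) + (11998 - 17004)/(-15927 + 1618)) = 1/((4 - 1*4²) - 5006/(-14309)) = 1/((4 - 1*16) - 5006*(-1/14309)) = 1/((4 - 16) + 5006/14309) = 1/(-12 + 5006/14309) = 1/(-166702/14309) = -14309/166702 ≈ -0.085836)
r - c = 22950 - 1*(-14309/166702) = 22950 + 14309/166702 = 3825825209/166702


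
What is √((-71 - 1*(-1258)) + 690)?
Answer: √1877 ≈ 43.324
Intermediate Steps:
√((-71 - 1*(-1258)) + 690) = √((-71 + 1258) + 690) = √(1187 + 690) = √1877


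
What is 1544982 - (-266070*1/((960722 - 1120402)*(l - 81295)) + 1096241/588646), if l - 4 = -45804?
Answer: 307613107345816553647/199104894515360 ≈ 1.5450e+6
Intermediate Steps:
l = -45800 (l = 4 - 45804 = -45800)
1544982 - (-266070*1/((960722 - 1120402)*(l - 81295)) + 1096241/588646) = 1544982 - (-266070*1/((-45800 - 81295)*(960722 - 1120402)) + 1096241/588646) = 1544982 - (-266070/((-127095*(-159680))) + 1096241*(1/588646)) = 1544982 - (-266070/20294529600 + 1096241/588646) = 1544982 - (-266070*1/20294529600 + 1096241/588646) = 1544982 - (-8869/676484320 + 1096241/588646) = 1544982 - 1*370792313369873/199104894515360 = 1544982 - 370792313369873/199104894515360 = 307613107345816553647/199104894515360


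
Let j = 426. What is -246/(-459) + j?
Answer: 65260/153 ≈ 426.54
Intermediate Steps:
-246/(-459) + j = -246/(-459) + 426 = -246*(-1/459) + 426 = 82/153 + 426 = 65260/153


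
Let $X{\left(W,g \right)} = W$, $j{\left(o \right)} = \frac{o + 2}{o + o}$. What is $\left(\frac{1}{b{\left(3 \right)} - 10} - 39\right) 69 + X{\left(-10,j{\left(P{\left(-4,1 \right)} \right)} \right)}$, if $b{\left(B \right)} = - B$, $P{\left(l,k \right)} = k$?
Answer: $- \frac{35182}{13} \approx -2706.3$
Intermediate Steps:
$j{\left(o \right)} = \frac{2 + o}{2 o}$
$\left(\frac{1}{b{\left(3 \right)} - 10} - 39\right) 69 + X{\left(-10,j{\left(P{\left(-4,1 \right)} \right)} \right)} = \left(\frac{1}{\left(-1\right) 3 - 10} - 39\right) 69 - 10 = \left(\frac{1}{-3 - 10} - 39\right) 69 - 10 = \left(\frac{1}{-13} - 39\right) 69 - 10 = \left(- \frac{1}{13} - 39\right) 69 - 10 = \left(- \frac{508}{13}\right) 69 - 10 = - \frac{35052}{13} - 10 = - \frac{35182}{13}$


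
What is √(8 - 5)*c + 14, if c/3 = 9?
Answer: 14 + 27*√3 ≈ 60.765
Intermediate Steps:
c = 27 (c = 3*9 = 27)
√(8 - 5)*c + 14 = √(8 - 5)*27 + 14 = √3*27 + 14 = 27*√3 + 14 = 14 + 27*√3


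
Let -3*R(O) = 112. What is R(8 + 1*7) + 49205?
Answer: 147503/3 ≈ 49168.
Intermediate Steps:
R(O) = -112/3 (R(O) = -⅓*112 = -112/3)
R(8 + 1*7) + 49205 = -112/3 + 49205 = 147503/3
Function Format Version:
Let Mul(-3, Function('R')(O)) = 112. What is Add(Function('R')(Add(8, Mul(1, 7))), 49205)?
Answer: Rational(147503, 3) ≈ 49168.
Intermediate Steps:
Function('R')(O) = Rational(-112, 3) (Function('R')(O) = Mul(Rational(-1, 3), 112) = Rational(-112, 3))
Add(Function('R')(Add(8, Mul(1, 7))), 49205) = Add(Rational(-112, 3), 49205) = Rational(147503, 3)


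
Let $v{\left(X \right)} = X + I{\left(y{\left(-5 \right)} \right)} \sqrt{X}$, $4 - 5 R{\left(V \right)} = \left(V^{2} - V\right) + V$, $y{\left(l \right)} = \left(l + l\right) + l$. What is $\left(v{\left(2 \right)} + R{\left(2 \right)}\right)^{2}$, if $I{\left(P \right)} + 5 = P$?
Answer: $804 - 80 \sqrt{2} \approx 690.86$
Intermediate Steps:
$y{\left(l \right)} = 3 l$ ($y{\left(l \right)} = 2 l + l = 3 l$)
$I{\left(P \right)} = -5 + P$
$R{\left(V \right)} = \frac{4}{5} - \frac{V^{2}}{5}$ ($R{\left(V \right)} = \frac{4}{5} - \frac{\left(V^{2} - V\right) + V}{5} = \frac{4}{5} - \frac{V^{2}}{5}$)
$v{\left(X \right)} = X - 20 \sqrt{X}$ ($v{\left(X \right)} = X + \left(-5 + 3 \left(-5\right)\right) \sqrt{X} = X + \left(-5 - 15\right) \sqrt{X} = X - 20 \sqrt{X}$)
$\left(v{\left(2 \right)} + R{\left(2 \right)}\right)^{2} = \left(\left(2 - 20 \sqrt{2}\right) + \left(\frac{4}{5} - \frac{2^{2}}{5}\right)\right)^{2} = \left(\left(2 - 20 \sqrt{2}\right) + \left(\frac{4}{5} - \frac{4}{5}\right)\right)^{2} = \left(\left(2 - 20 \sqrt{2}\right) + 0\right)^{2} = \left(2 - 20 \sqrt{2}\right)^{2}$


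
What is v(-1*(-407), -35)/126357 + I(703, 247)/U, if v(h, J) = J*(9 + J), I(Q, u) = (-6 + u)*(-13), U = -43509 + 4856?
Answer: 61578673/697725303 ≈ 0.088256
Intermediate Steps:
U = -38653
I(Q, u) = 78 - 13*u
v(-1*(-407), -35)/126357 + I(703, 247)/U = -35*(9 - 35)/126357 + (78 - 13*247)/(-38653) = -35*(-26)*(1/126357) + (78 - 3211)*(-1/38653) = 910*(1/126357) - 3133*(-1/38653) = 130/18051 + 3133/38653 = 61578673/697725303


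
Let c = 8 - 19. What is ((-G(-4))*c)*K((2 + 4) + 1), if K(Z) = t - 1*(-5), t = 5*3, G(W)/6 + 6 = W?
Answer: -13200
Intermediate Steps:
G(W) = -36 + 6*W
t = 15
K(Z) = 20 (K(Z) = 15 - 1*(-5) = 15 + 5 = 20)
c = -11
((-G(-4))*c)*K((2 + 4) + 1) = (-(-36 + 6*(-4))*(-11))*20 = (-(-36 - 24)*(-11))*20 = (-1*(-60)*(-11))*20 = (60*(-11))*20 = -660*20 = -13200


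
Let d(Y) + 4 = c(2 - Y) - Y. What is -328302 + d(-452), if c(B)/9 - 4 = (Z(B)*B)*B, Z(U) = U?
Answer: 841862158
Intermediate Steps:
c(B) = 36 + 9*B³ (c(B) = 36 + 9*((B*B)*B) = 36 + 9*(B²*B) = 36 + 9*B³)
d(Y) = 32 - Y + 9*(2 - Y)³ (d(Y) = -4 + ((36 + 9*(2 - Y)³) - Y) = -4 + (36 - Y + 9*(2 - Y)³) = 32 - Y + 9*(2 - Y)³)
-328302 + d(-452) = -328302 + (32 - 1*(-452) - 9*(-2 - 452)³) = -328302 + (32 + 452 - 9*(-454)³) = -328302 + (32 + 452 - 9*(-93576664)) = -328302 + (32 + 452 + 842189976) = -328302 + 842190460 = 841862158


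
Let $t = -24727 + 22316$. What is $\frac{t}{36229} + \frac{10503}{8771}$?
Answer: $\frac{359366306}{317764559} \approx 1.1309$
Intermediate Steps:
$t = -2411$
$\frac{t}{36229} + \frac{10503}{8771} = - \frac{2411}{36229} + \frac{10503}{8771} = \frac{359366306}{317764559}$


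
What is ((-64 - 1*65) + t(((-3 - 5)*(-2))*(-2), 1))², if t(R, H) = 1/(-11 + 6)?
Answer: 417316/25 ≈ 16693.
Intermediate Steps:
t(R, H) = -⅕ (t(R, H) = 1/(-5) = -⅕)
((-64 - 1*65) + t(((-3 - 5)*(-2))*(-2), 1))² = ((-64 - 1*65) - ⅕)² = ((-64 - 65) - ⅕)² = (-129 - ⅕)² = (-646/5)² = 417316/25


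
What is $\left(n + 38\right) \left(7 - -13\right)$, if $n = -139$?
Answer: $-2020$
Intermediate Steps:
$\left(n + 38\right) \left(7 - -13\right) = \left(-139 + 38\right) \left(7 - -13\right) = - 101 \left(7 + 13\right) = \left(-101\right) 20 = -2020$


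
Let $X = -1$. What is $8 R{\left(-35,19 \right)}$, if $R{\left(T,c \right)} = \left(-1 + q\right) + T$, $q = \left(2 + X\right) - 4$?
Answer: $-312$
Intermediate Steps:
$q = -3$ ($q = \left(2 - 1\right) - 4 = 1 - 4 = -3$)
$R{\left(T,c \right)} = -4 + T$ ($R{\left(T,c \right)} = \left(-1 - 3\right) + T = -4 + T$)
$8 R{\left(-35,19 \right)} = 8 \left(-4 - 35\right) = 8 \left(-39\right) = -312$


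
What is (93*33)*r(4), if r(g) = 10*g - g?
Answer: 110484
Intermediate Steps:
r(g) = 9*g
(93*33)*r(4) = (93*33)*(9*4) = 3069*36 = 110484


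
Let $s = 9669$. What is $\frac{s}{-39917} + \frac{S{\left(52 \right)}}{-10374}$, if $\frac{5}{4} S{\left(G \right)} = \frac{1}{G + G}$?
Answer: $- \frac{13039846697}{53832864540} \approx -0.24223$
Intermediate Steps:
$S{\left(G \right)} = \frac{2}{5 G}$ ($S{\left(G \right)} = \frac{4}{5 \left(G + G\right)} = \frac{4}{5 \cdot 2 G} = \frac{4 \frac{1}{2 G}}{5} = \frac{2}{5 G}$)
$\frac{s}{-39917} + \frac{S{\left(52 \right)}}{-10374} = \frac{9669}{-39917} + \frac{\frac{2}{5} \cdot \frac{1}{52}}{-10374} = 9669 \left(- \frac{1}{39917}\right) + \frac{2}{5} \cdot \frac{1}{52} \left(- \frac{1}{10374}\right) = - \frac{9669}{39917} + \frac{1}{130} \left(- \frac{1}{10374}\right) = - \frac{9669}{39917} - \frac{1}{1348620} = - \frac{13039846697}{53832864540}$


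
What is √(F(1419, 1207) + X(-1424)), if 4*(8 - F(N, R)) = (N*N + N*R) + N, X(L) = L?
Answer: I*√3733377/2 ≈ 966.1*I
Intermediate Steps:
F(N, R) = 8 - N/4 - N²/4 - N*R/4 (F(N, R) = 8 - ((N*N + N*R) + N)/4 = 8 - ((N² + N*R) + N)/4 = 8 - (N + N² + N*R)/4 = 8 + (-N/4 - N²/4 - N*R/4) = 8 - N/4 - N²/4 - N*R/4)
√(F(1419, 1207) + X(-1424)) = √((8 - ¼*1419 - ¼*1419² - ¼*1419*1207) - 1424) = √((8 - 1419/4 - ¼*2013561 - 1712733/4) - 1424) = √((8 - 1419/4 - 2013561/4 - 1712733/4) - 1424) = √(-3727681/4 - 1424) = √(-3733377/4) = I*√3733377/2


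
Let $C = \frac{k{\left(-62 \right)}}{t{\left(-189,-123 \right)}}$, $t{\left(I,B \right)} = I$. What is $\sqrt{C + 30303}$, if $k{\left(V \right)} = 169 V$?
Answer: $\frac{\sqrt{120492645}}{63} \approx 174.24$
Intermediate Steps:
$C = \frac{10478}{189}$ ($C = \frac{169 \left(-62\right)}{-189} = \left(-10478\right) \left(- \frac{1}{189}\right) = \frac{10478}{189} \approx 55.439$)
$\sqrt{C + 30303} = \sqrt{\frac{10478}{189} + 30303} = \sqrt{\frac{5737745}{189}} = \frac{\sqrt{120492645}}{63}$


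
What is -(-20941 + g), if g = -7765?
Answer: 28706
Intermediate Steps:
-(-20941 + g) = -(-20941 - 7765) = -1*(-28706) = 28706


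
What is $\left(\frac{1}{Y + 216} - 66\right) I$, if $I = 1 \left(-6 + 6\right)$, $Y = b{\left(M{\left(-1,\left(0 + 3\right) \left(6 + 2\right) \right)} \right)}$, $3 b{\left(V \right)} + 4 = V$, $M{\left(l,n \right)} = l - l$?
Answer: $0$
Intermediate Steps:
$M{\left(l,n \right)} = 0$
$b{\left(V \right)} = - \frac{4}{3} + \frac{V}{3}$
$Y = - \frac{4}{3}$ ($Y = - \frac{4}{3} + \frac{1}{3} \cdot 0 = - \frac{4}{3} + 0 = - \frac{4}{3} \approx -1.3333$)
$I = 0$ ($I = 1 \cdot 0 = 0$)
$\left(\frac{1}{Y + 216} - 66\right) I = \left(\frac{1}{- \frac{4}{3} + 216} - 66\right) 0 = \left(\frac{1}{\frac{644}{3}} - 66\right) 0 = \left(\frac{3}{644} - 66\right) 0 = \left(- \frac{42501}{644}\right) 0 = 0$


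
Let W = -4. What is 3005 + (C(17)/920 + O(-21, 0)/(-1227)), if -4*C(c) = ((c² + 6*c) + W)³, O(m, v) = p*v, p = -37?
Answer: -46902203/3680 ≈ -12745.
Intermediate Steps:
O(m, v) = -37*v
C(c) = -(-4 + c² + 6*c)³/4 (C(c) = -((c² + 6*c) - 4)³/4 = -(-4 + c² + 6*c)³/4)
3005 + (C(17)/920 + O(-21, 0)/(-1227)) = 3005 + (-(-4 + 17² + 6*17)³/4/920 - 37*0/(-1227)) = 3005 + (-(-4 + 289 + 102)³/4*(1/920) + 0*(-1/1227)) = 3005 + (-¼*387³*(1/920) + 0) = 3005 + (-¼*57960603*(1/920) + 0) = 3005 + (-57960603/4*1/920 + 0) = 3005 + (-57960603/3680 + 0) = 3005 - 57960603/3680 = -46902203/3680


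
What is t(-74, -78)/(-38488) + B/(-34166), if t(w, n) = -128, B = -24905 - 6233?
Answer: 75175787/82186313 ≈ 0.91470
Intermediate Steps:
B = -31138
t(-74, -78)/(-38488) + B/(-34166) = -128/(-38488) - 31138/(-34166) = -128*(-1/38488) - 31138*(-1/34166) = 16/4811 + 15569/17083 = 75175787/82186313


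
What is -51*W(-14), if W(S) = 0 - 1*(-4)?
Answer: -204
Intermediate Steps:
W(S) = 4 (W(S) = 0 + 4 = 4)
-51*W(-14) = -51*4 = -204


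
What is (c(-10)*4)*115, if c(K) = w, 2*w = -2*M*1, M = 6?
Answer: -2760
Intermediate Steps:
w = -6 (w = (-2*6*1)/2 = (-12*1)/2 = (½)*(-12) = -6)
c(K) = -6
(c(-10)*4)*115 = -6*4*115 = -24*115 = -2760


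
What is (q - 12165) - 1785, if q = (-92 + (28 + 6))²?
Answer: -10586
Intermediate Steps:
q = 3364 (q = (-92 + 34)² = (-58)² = 3364)
(q - 12165) - 1785 = (3364 - 12165) - 1785 = -8801 - 1785 = -10586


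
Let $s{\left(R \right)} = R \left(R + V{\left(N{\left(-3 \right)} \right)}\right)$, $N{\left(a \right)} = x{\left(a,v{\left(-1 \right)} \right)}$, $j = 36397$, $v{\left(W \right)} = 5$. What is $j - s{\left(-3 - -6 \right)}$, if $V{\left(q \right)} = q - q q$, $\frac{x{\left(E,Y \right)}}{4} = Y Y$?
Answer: $66088$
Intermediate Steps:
$x{\left(E,Y \right)} = 4 Y^{2}$ ($x{\left(E,Y \right)} = 4 Y Y = 4 Y^{2}$)
$N{\left(a \right)} = 100$ ($N{\left(a \right)} = 4 \cdot 5^{2} = 4 \cdot 25 = 100$)
$V{\left(q \right)} = q - q^{2}$
$s{\left(R \right)} = R \left(-9900 + R\right)$ ($s{\left(R \right)} = R \left(R + 100 \left(1 - 100\right)\right) = R \left(R + 100 \left(-99\right)\right) = R \left(R - 9900\right) = R \left(-9900 + R\right)$)
$j - s{\left(-3 - -6 \right)} = 36397 - \left(-3 - -6\right) \left(-9900 - -3\right) = 36397 - \left(-3 + 6\right) \left(-9900 + \left(-3 + 6\right)\right) = 36397 - 3 \left(-9900 + 3\right) = 36397 - 3 \left(-9897\right) = 36397 - -29691 = 36397 + 29691 = 66088$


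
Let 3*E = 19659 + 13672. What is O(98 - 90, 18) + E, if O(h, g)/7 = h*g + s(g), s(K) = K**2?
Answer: 43159/3 ≈ 14386.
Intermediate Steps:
O(h, g) = 7*g**2 + 7*g*h (O(h, g) = 7*(h*g + g**2) = 7*(g*h + g**2) = 7*(g**2 + g*h) = 7*g**2 + 7*g*h)
E = 33331/3 (E = (19659 + 13672)/3 = (1/3)*33331 = 33331/3 ≈ 11110.)
O(98 - 90, 18) + E = 7*18*(18 + (98 - 90)) + 33331/3 = 7*18*(18 + 8) + 33331/3 = 7*18*26 + 33331/3 = 3276 + 33331/3 = 43159/3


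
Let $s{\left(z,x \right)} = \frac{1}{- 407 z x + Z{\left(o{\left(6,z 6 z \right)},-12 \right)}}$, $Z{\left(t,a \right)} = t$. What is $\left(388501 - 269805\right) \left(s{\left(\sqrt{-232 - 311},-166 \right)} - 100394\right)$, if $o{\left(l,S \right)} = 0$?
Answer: $-11916366224 - \frac{1604 i \sqrt{543}}{495759} \approx -1.1916 \cdot 10^{10} - 0.075393 i$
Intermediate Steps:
$s{\left(z,x \right)} = - \frac{1}{407 x z}$ ($s{\left(z,x \right)} = \frac{1}{- 407 z x + 0} = \frac{1}{- 407 x z + 0} = \frac{1}{\left(-407\right) x z} = - \frac{1}{407 x z}$)
$\left(388501 - 269805\right) \left(s{\left(\sqrt{-232 - 311},-166 \right)} - 100394\right) = \left(388501 - 269805\right) \left(- \frac{1}{407 \left(-166\right) \sqrt{-232 - 311}} - 100394\right) = 118696 \left(\left(- \frac{1}{407}\right) \left(- \frac{1}{166}\right) \frac{1}{\sqrt{-543}} - 100394\right) = 118696 \left(\left(- \frac{1}{407}\right) \left(- \frac{1}{166}\right) \frac{1}{i \sqrt{543}} - 100394\right) = 118696 \left(\left(- \frac{1}{407}\right) \left(- \frac{1}{166}\right) \left(- \frac{i \sqrt{543}}{543}\right) - 100394\right) = 118696 \left(- \frac{i \sqrt{543}}{36686166} - 100394\right) = 118696 \left(-100394 - \frac{i \sqrt{543}}{36686166}\right) = -11916366224 - \frac{1604 i \sqrt{543}}{495759}$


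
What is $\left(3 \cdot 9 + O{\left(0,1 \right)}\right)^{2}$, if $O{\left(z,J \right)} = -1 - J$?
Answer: $625$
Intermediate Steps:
$\left(3 \cdot 9 + O{\left(0,1 \right)}\right)^{2} = \left(3 \cdot 9 - 2\right)^{2} = \left(27 - 2\right)^{2} = 25^{2} = 625$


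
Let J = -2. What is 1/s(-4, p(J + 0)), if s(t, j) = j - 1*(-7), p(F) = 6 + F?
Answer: 1/11 ≈ 0.090909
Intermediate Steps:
s(t, j) = 7 + j (s(t, j) = j + 7 = 7 + j)
1/s(-4, p(J + 0)) = 1/(7 + (6 + (-2 + 0))) = 1/(7 + (6 - 2)) = 1/(7 + 4) = 1/11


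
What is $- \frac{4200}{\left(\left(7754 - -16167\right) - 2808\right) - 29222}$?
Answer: $\frac{1400}{2703} \approx 0.51794$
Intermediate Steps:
$- \frac{4200}{\left(\left(7754 - -16167\right) - 2808\right) - 29222} = - \frac{4200}{\left(\left(7754 + 16167\right) - 2808\right) - 29222} = - \frac{4200}{\left(23921 - 2808\right) - 29222} = - \frac{4200}{21113 - 29222} = - \frac{4200}{-8109} = \left(-4200\right) \left(- \frac{1}{8109}\right) = \frac{1400}{2703}$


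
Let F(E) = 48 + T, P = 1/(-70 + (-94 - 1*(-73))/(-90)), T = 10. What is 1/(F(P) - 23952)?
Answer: -1/23894 ≈ -4.1851e-5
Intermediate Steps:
P = -30/2093 (P = 1/(-70 + (-94 + 73)*(-1/90)) = 1/(-70 - 21*(-1/90)) = 1/(-70 + 7/30) = 1/(-2093/30) = -30/2093 ≈ -0.014333)
F(E) = 58 (F(E) = 48 + 10 = 58)
1/(F(P) - 23952) = 1/(58 - 23952) = 1/(-23894) = -1/23894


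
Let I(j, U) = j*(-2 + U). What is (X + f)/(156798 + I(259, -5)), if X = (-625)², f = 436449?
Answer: 827074/154985 ≈ 5.3365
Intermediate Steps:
X = 390625
(X + f)/(156798 + I(259, -5)) = (390625 + 436449)/(156798 + 259*(-2 - 5)) = 827074/(156798 + 259*(-7)) = 827074/(156798 - 1813) = 827074/154985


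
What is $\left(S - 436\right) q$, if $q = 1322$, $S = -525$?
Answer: $-1270442$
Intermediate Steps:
$\left(S - 436\right) q = \left(-525 - 436\right) 1322 = \left(-961\right) 1322 = -1270442$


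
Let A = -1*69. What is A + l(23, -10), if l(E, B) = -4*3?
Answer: -81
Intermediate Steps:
A = -69
l(E, B) = -12
A + l(23, -10) = -69 - 12 = -81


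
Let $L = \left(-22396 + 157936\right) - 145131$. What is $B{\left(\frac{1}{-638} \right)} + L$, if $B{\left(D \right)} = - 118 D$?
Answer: $- \frac{3059470}{319} \approx -9590.8$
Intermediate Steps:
$L = -9591$ ($L = 135540 - 145131 = -9591$)
$B{\left(\frac{1}{-638} \right)} + L = - \frac{118}{-638} - 9591 = \left(-118\right) \left(- \frac{1}{638}\right) - 9591 = \frac{59}{319} - 9591 = - \frac{3059470}{319}$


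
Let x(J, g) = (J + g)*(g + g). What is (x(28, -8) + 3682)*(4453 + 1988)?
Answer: 21654642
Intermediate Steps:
x(J, g) = 2*g*(J + g) (x(J, g) = (J + g)*(2*g) = 2*g*(J + g))
(x(28, -8) + 3682)*(4453 + 1988) = (2*(-8)*(28 - 8) + 3682)*(4453 + 1988) = (2*(-8)*20 + 3682)*6441 = (-320 + 3682)*6441 = 3362*6441 = 21654642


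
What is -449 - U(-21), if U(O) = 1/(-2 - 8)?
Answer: -4489/10 ≈ -448.90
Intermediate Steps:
U(O) = -⅒ (U(O) = 1/(-10) = -⅒)
-449 - U(-21) = -449 - 1*(-⅒) = -449 + ⅒ = -4489/10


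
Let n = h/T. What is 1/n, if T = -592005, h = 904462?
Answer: -592005/904462 ≈ -0.65454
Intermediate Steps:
n = -904462/592005 (n = 904462/(-592005) = 904462*(-1/592005) = -904462/592005 ≈ -1.5278)
1/n = 1/(-904462/592005) = -592005/904462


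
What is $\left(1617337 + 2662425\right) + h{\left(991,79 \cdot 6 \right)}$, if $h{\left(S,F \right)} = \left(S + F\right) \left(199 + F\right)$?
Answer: $5265707$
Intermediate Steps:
$h{\left(S,F \right)} = \left(199 + F\right) \left(F + S\right)$ ($h{\left(S,F \right)} = \left(F + S\right) \left(199 + F\right) = \left(199 + F\right) \left(F + S\right)$)
$\left(1617337 + 2662425\right) + h{\left(991,79 \cdot 6 \right)} = \left(1617337 + 2662425\right) + \left(\left(79 \cdot 6\right)^{2} + 199 \cdot 79 \cdot 6 + 199 \cdot 991 + 79 \cdot 6 \cdot 991\right) = 4279762 + \left(474^{2} + 199 \cdot 474 + 197209 + 474 \cdot 991\right) = 4279762 + \left(224676 + 94326 + 197209 + 469734\right) = 4279762 + 985945 = 5265707$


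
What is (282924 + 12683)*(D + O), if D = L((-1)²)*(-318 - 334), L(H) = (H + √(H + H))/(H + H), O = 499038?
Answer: 147422758184 - 96367882*√2 ≈ 1.4729e+11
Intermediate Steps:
L(H) = (H + √2*√H)/(2*H) (L(H) = (H + √(2*H))/((2*H)) = (H + √2*√H)*(1/(2*H)) = (H + √2*√H)/(2*H))
D = -326 - 326*√2 (D = (½ + √2/(2*√((-1)²)))*(-318 - 334) = (½ + √2/(2*√1))*(-652) = (½ + (½)*√2*1)*(-652) = (½ + √2/2)*(-652) = -326 - 326*√2 ≈ -787.03)
(282924 + 12683)*(D + O) = (282924 + 12683)*((-326 - 326*√2) + 499038) = 295607*(498712 - 326*√2) = 147422758184 - 96367882*√2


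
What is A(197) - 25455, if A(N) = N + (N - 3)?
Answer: -25064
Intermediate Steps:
A(N) = -3 + 2*N (A(N) = N + (-3 + N) = -3 + 2*N)
A(197) - 25455 = (-3 + 2*197) - 25455 = (-3 + 394) - 25455 = 391 - 25455 = -25064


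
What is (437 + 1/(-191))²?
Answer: 6966573156/36481 ≈ 1.9096e+5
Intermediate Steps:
(437 + 1/(-191))² = (437 - 1/191)² = (83466/191)² = 6966573156/36481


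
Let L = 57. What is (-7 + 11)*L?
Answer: 228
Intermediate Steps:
(-7 + 11)*L = (-7 + 11)*57 = 4*57 = 228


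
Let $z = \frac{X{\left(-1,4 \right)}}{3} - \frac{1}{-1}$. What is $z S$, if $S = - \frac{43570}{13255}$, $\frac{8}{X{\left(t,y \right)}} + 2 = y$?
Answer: $- \frac{60998}{7953} \approx -7.6698$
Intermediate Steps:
$X{\left(t,y \right)} = \frac{8}{-2 + y}$
$z = \frac{7}{3}$ ($z = \frac{8 \frac{1}{-2 + 4}}{3} - \frac{1}{-1} = \frac{8}{2} \cdot \frac{1}{3} - -1 = 8 \cdot \frac{1}{2} \cdot \frac{1}{3} + 1 = 4 \cdot \frac{1}{3} + 1 = \frac{4}{3} + 1 = \frac{7}{3} \approx 2.3333$)
$S = - \frac{8714}{2651}$ ($S = \left(-43570\right) \frac{1}{13255} = - \frac{8714}{2651} \approx -3.2871$)
$z S = \frac{7}{3} \left(- \frac{8714}{2651}\right) = - \frac{60998}{7953}$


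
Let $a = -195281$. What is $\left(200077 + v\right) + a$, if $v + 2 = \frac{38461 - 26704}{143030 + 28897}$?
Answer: $\frac{274743265}{57309} \approx 4794.1$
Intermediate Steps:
$v = - \frac{110699}{57309}$ ($v = -2 + \frac{38461 - 26704}{143030 + 28897} = -2 + \frac{11757}{171927} = -2 + 11757 \cdot \frac{1}{171927} = -2 + \frac{3919}{57309} = - \frac{110699}{57309} \approx -1.9316$)
$\left(200077 + v\right) + a = \left(200077 - \frac{110699}{57309}\right) - 195281 = \frac{11466102094}{57309} - 195281 = \frac{274743265}{57309}$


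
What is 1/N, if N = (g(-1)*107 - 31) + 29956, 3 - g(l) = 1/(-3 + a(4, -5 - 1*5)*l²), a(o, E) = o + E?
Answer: 9/272321 ≈ 3.3049e-5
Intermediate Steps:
a(o, E) = E + o
g(l) = 3 - 1/(-3 - 6*l²) (g(l) = 3 - 1/(-3 + ((-5 - 1*5) + 4)*l²) = 3 - 1/(-3 + ((-5 - 5) + 4)*l²) = 3 - 1/(-3 + (-10 + 4)*l²) = 3 - 1/(-3 - 6*l²))
N = 272321/9 (N = ((2*(5 + 9*(-1)²)/(3*(1 + 2*(-1)²)))*107 - 31) + 29956 = ((2*(5 + 9*1)/(3*(1 + 2*1)))*107 - 31) + 29956 = ((2*(5 + 9)/(3*(1 + 2)))*107 - 31) + 29956 = (((⅔)*14/3)*107 - 31) + 29956 = (((⅔)*(⅓)*14)*107 - 31) + 29956 = ((28/9)*107 - 31) + 29956 = (2996/9 - 31) + 29956 = 2717/9 + 29956 = 272321/9 ≈ 30258.)
1/N = 1/(272321/9) = 9/272321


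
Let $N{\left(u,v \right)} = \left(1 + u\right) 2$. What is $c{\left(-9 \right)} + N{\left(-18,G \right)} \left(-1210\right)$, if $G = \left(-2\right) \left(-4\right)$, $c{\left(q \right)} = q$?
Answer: $41131$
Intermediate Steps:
$G = 8$
$N{\left(u,v \right)} = 2 + 2 u$
$c{\left(-9 \right)} + N{\left(-18,G \right)} \left(-1210\right) = -9 + \left(2 + 2 \left(-18\right)\right) \left(-1210\right) = -9 + \left(2 - 36\right) \left(-1210\right) = -9 - -41140 = -9 + 41140 = 41131$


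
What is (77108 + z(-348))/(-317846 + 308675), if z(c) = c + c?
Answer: -76412/9171 ≈ -8.3319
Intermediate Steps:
z(c) = 2*c
(77108 + z(-348))/(-317846 + 308675) = (77108 + 2*(-348))/(-317846 + 308675) = (77108 - 696)/(-9171) = 76412*(-1/9171) = -76412/9171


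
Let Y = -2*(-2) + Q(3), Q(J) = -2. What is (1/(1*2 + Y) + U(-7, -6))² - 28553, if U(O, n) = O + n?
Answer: -454247/16 ≈ -28390.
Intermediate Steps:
Y = 2 (Y = -2*(-2) - 2 = 4 - 2 = 2)
(1/(1*2 + Y) + U(-7, -6))² - 28553 = (1/(1*2 + 2) + (-7 - 6))² - 28553 = (1/(2 + 2) - 13)² - 28553 = (1/4 - 13)² - 28553 = (¼ - 13)² - 28553 = (-51/4)² - 28553 = 2601/16 - 28553 = -454247/16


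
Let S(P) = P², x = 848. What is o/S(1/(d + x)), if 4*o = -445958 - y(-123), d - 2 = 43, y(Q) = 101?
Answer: -355709303491/4 ≈ -8.8927e+10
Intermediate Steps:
d = 45 (d = 2 + 43 = 45)
o = -446059/4 (o = (-445958 - 1*101)/4 = (-445958 - 101)/4 = (¼)*(-446059) = -446059/4 ≈ -1.1151e+5)
o/S(1/(d + x)) = -446059*(45 + 848)²/4 = -446059/(4*((1/893)²)) = -446059/(4*1/797449) = -446059/4*797449 = -355709303491/4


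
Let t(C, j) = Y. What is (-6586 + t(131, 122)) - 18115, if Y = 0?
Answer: -24701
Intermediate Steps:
t(C, j) = 0
(-6586 + t(131, 122)) - 18115 = (-6586 + 0) - 18115 = -6586 - 18115 = -24701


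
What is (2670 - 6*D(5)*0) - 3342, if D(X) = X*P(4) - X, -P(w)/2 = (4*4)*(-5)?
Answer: -672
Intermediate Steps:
P(w) = 160 (P(w) = -2*4*4*(-5) = -32*(-5) = -2*(-80) = 160)
D(X) = 159*X (D(X) = X*160 - X = 160*X - X = 159*X)
(2670 - 6*D(5)*0) - 3342 = (2670 - 954*5*0) - 3342 = (2670 - 6*795*0) - 3342 = (2670 - 4770*0) - 3342 = (2670 + 0) - 3342 = 2670 - 3342 = -672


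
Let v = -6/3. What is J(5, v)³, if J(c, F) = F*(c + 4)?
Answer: -5832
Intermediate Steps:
v = -2 (v = -6*⅓ = -2)
J(c, F) = F*(4 + c)
J(5, v)³ = (-2*(4 + 5))³ = (-2*9)³ = (-18)³ = -5832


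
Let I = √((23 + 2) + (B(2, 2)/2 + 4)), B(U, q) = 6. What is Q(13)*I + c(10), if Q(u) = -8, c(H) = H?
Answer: 10 - 32*√2 ≈ -35.255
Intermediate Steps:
I = 4*√2 (I = √((23 + 2) + (6/2 + 4)) = √(25 + ((½)*6 + 4)) = √(25 + (3 + 4)) = √(25 + 7) = √32 = 4*√2 ≈ 5.6569)
Q(13)*I + c(10) = -32*√2 + 10 = 10 - 32*√2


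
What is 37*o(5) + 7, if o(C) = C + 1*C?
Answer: 377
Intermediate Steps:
o(C) = 2*C (o(C) = C + C = 2*C)
37*o(5) + 7 = 37*(2*5) + 7 = 37*10 + 7 = 370 + 7 = 377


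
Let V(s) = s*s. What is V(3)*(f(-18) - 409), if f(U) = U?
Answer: -3843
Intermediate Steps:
V(s) = s**2
V(3)*(f(-18) - 409) = 3**2*(-18 - 409) = 9*(-427) = -3843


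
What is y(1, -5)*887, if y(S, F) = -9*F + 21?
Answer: 58542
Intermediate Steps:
y(S, F) = 21 - 9*F
y(1, -5)*887 = (21 - 9*(-5))*887 = (21 + 45)*887 = 66*887 = 58542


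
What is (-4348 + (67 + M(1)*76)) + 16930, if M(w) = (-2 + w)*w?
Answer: 12573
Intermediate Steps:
M(w) = w*(-2 + w)
(-4348 + (67 + M(1)*76)) + 16930 = (-4348 + (67 + (1*(-2 + 1))*76)) + 16930 = (-4348 + (67 + (1*(-1))*76)) + 16930 = (-4348 + (67 - 1*76)) + 16930 = (-4348 + (67 - 76)) + 16930 = (-4348 - 9) + 16930 = -4357 + 16930 = 12573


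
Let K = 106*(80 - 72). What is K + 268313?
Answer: 269161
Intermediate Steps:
K = 848 (K = 106*8 = 848)
K + 268313 = 848 + 268313 = 269161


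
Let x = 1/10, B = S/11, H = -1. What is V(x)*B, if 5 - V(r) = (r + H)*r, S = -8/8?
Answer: -509/1100 ≈ -0.46273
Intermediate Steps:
S = -1 (S = -8*1/8 = -1)
B = -1/11 ≈ -0.090909
x = 1/10 ≈ 0.10000
V(r) = 5 - r*(-1 + r) (V(r) = 5 - (r - 1)*r = 5 - (-1 + r)*r = 5 - r*(-1 + r))
V(x)*B = (5 + 1/10 - (1/10)**2)*(-1/11) = (5 + 1/10 - 1*1/100)*(-1/11) = (5 + 1/10 - 1/100)*(-1/11) = (509/100)*(-1/11) = -509/1100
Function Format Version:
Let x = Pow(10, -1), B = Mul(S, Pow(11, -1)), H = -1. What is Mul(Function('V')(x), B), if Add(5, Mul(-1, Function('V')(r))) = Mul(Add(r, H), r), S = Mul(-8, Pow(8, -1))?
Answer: Rational(-509, 1100) ≈ -0.46273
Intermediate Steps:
S = -1 (S = Mul(-8, Rational(1, 8)) = -1)
B = Rational(-1, 11) (B = Mul(-1, Pow(11, -1)) = Mul(-1, Rational(1, 11)) = Rational(-1, 11) ≈ -0.090909)
x = Rational(1, 10) ≈ 0.10000
Function('V')(r) = Add(5, Mul(-1, r, Add(-1, r))) (Function('V')(r) = Add(5, Mul(-1, Mul(Add(r, -1), r))) = Add(5, Mul(-1, Mul(Add(-1, r), r))) = Add(5, Mul(-1, Mul(r, Add(-1, r)))) = Add(5, Mul(-1, r, Add(-1, r))))
Mul(Function('V')(x), B) = Mul(Add(5, Rational(1, 10), Mul(-1, Pow(Rational(1, 10), 2))), Rational(-1, 11)) = Mul(Add(5, Rational(1, 10), Mul(-1, Rational(1, 100))), Rational(-1, 11)) = Mul(Add(5, Rational(1, 10), Rational(-1, 100)), Rational(-1, 11)) = Mul(Rational(509, 100), Rational(-1, 11)) = Rational(-509, 1100)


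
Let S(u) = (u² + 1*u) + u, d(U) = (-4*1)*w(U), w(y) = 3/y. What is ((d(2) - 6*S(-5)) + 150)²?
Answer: 2916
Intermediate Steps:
d(U) = -12/U (d(U) = (-4*1)*(3/U) = -12/U)
S(u) = u² + 2*u (S(u) = (u² + u) + u = (u + u²) + u = u² + 2*u)
((d(2) - 6*S(-5)) + 150)² = ((-12/2 - (-30)*(2 - 5)) + 150)² = ((-12*½ - (-30)*(-3)) + 150)² = ((-6 - 6*15) + 150)² = ((-6 - 90) + 150)² = (-96 + 150)² = 54² = 2916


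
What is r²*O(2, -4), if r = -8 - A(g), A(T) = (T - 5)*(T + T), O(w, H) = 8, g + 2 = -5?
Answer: 247808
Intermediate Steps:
g = -7 (g = -2 - 5 = -7)
A(T) = 2*T*(-5 + T) (A(T) = (-5 + T)*(2*T) = 2*T*(-5 + T))
r = -176 (r = -8 - 2*(-7)*(-5 - 7) = -8 - 2*(-7)*(-12) = -8 - 1*168 = -8 - 168 = -176)
r²*O(2, -4) = (-176)²*8 = 30976*8 = 247808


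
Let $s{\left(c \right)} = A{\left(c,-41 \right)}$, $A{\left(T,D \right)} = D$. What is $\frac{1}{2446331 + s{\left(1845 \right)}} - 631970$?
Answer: $- \frac{1545981891299}{2446290} \approx -6.3197 \cdot 10^{5}$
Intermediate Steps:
$s{\left(c \right)} = -41$
$\frac{1}{2446331 + s{\left(1845 \right)}} - 631970 = \frac{1}{2446331 - 41} - 631970 = \frac{1}{2446290} - 631970 = - \frac{1545981891299}{2446290}$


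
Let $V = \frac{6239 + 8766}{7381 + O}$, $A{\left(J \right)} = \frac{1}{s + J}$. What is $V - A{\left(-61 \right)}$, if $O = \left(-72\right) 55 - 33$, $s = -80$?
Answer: $\frac{2119093}{477708} \approx 4.436$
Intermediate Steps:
$O = -3993$ ($O = -3960 - 33 = -3993$)
$A{\left(J \right)} = \frac{1}{-80 + J}$
$V = \frac{15005}{3388}$ ($V = \frac{6239 + 8766}{7381 - 3993} = \frac{15005}{3388} \approx 4.4289$)
$V - A{\left(-61 \right)} = \frac{15005}{3388} - \frac{1}{-80 - 61} = \frac{15005}{3388} - \frac{1}{-141} = \frac{15005}{3388} - - \frac{1}{141} = \frac{15005}{3388} + \frac{1}{141} = \frac{2119093}{477708}$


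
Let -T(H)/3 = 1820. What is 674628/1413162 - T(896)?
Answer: 1286089858/235527 ≈ 5460.5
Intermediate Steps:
T(H) = -5460 (T(H) = -3*1820 = -5460)
674628/1413162 - T(896) = 674628/1413162 - 1*(-5460) = 674628*(1/1413162) + 5460 = 112438/235527 + 5460 = 1286089858/235527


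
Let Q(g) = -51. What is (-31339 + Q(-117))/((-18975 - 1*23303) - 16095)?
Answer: 31390/58373 ≈ 0.53775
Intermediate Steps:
(-31339 + Q(-117))/((-18975 - 1*23303) - 16095) = (-31339 - 51)/((-18975 - 1*23303) - 16095) = -31390/((-18975 - 23303) - 16095) = -31390/(-42278 - 16095) = -31390/(-58373) = -31390*(-1/58373) = 31390/58373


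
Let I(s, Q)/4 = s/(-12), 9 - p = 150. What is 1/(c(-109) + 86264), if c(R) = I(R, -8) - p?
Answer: 3/259324 ≈ 1.1569e-5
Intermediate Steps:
p = -141 (p = 9 - 1*150 = 9 - 150 = -141)
I(s, Q) = -s/3 (I(s, Q) = 4*(s/(-12)) = 4*(s*(-1/12)) = 4*(-s/12) = -s/3)
c(R) = 141 - R/3 (c(R) = -R/3 - 1*(-141) = -R/3 + 141 = 141 - R/3)
1/(c(-109) + 86264) = 1/((141 - 1/3*(-109)) + 86264) = 1/((141 + 109/3) + 86264) = 1/(532/3 + 86264) = 1/(259324/3) = 3/259324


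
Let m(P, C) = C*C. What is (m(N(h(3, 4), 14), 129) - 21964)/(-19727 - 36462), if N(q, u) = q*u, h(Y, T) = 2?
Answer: 5323/56189 ≈ 0.094734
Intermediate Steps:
m(P, C) = C²
(m(N(h(3, 4), 14), 129) - 21964)/(-19727 - 36462) = (129² - 21964)/(-19727 - 36462) = (16641 - 21964)/(-56189) = -5323*(-1/56189) = 5323/56189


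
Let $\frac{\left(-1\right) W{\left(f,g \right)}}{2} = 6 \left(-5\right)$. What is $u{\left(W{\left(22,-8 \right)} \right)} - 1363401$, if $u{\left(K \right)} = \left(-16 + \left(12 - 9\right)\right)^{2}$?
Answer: $-1363232$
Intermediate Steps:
$W{\left(f,g \right)} = 60$ ($W{\left(f,g \right)} = - 2 \cdot 6 \left(-5\right) = \left(-2\right) \left(-30\right) = 60$)
$u{\left(K \right)} = 169$ ($u{\left(K \right)} = \left(-16 + \left(12 - 9\right)\right)^{2} = \left(-16 + 3\right)^{2} = \left(-13\right)^{2} = 169$)
$u{\left(W{\left(22,-8 \right)} \right)} - 1363401 = 169 - 1363401 = -1363232$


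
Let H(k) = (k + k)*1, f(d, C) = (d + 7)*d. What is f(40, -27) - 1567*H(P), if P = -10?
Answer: 33220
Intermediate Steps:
f(d, C) = d*(7 + d) (f(d, C) = (7 + d)*d = d*(7 + d))
H(k) = 2*k (H(k) = (2*k)*1 = 2*k)
f(40, -27) - 1567*H(P) = 40*(7 + 40) - 3134*(-10) = 40*47 - 1567*(-20) = 1880 + 31340 = 33220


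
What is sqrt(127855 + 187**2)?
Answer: 2*sqrt(40706) ≈ 403.51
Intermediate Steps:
sqrt(127855 + 187**2) = sqrt(127855 + 34969) = sqrt(162824) = 2*sqrt(40706)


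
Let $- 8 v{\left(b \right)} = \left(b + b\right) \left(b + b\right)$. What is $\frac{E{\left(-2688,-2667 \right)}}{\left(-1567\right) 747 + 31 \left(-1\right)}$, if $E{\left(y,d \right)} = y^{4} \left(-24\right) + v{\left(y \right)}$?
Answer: $\frac{313233576413184}{292645} \approx 1.0704 \cdot 10^{9}$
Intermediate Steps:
$v{\left(b \right)} = - \frac{b^{2}}{2}$ ($v{\left(b \right)} = - \frac{\left(b + b\right) \left(b + b\right)}{8} = - \frac{2 b 2 b}{8} = - \frac{4 b^{2}}{8} = - \frac{b^{2}}{2}$)
$E{\left(y,d \right)} = - 24 y^{4} - \frac{y^{2}}{2}$ ($E{\left(y,d \right)} = y^{4} \left(-24\right) - \frac{y^{2}}{2} = - 24 y^{4} - \frac{y^{2}}{2}$)
$\frac{E{\left(-2688,-2667 \right)}}{\left(-1567\right) 747 + 31 \left(-1\right)} = \frac{- 24 \left(-2688\right)^{4} - \frac{\left(-2688\right)^{2}}{2}}{\left(-1567\right) 747 + 31 \left(-1\right)} = \frac{\left(-24\right) 52205595918336 - 3612672}{-1170549 - 31} = \frac{-1252934302040064 - 3612672}{-1170580} = \left(-1252934305652736\right) \left(- \frac{1}{1170580}\right) = \frac{313233576413184}{292645}$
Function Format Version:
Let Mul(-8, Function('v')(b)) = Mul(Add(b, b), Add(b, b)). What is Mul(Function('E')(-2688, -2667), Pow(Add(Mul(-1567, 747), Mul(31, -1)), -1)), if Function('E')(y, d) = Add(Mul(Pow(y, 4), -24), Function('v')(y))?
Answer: Rational(313233576413184, 292645) ≈ 1.0704e+9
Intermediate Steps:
Function('v')(b) = Mul(Rational(-1, 2), Pow(b, 2)) (Function('v')(b) = Mul(Rational(-1, 8), Mul(Add(b, b), Add(b, b))) = Mul(Rational(-1, 8), Mul(Mul(2, b), Mul(2, b))) = Mul(Rational(-1, 8), Mul(4, Pow(b, 2))) = Mul(Rational(-1, 2), Pow(b, 2)))
Function('E')(y, d) = Add(Mul(-24, Pow(y, 4)), Mul(Rational(-1, 2), Pow(y, 2))) (Function('E')(y, d) = Add(Mul(Pow(y, 4), -24), Mul(Rational(-1, 2), Pow(y, 2))) = Add(Mul(-24, Pow(y, 4)), Mul(Rational(-1, 2), Pow(y, 2))))
Mul(Function('E')(-2688, -2667), Pow(Add(Mul(-1567, 747), Mul(31, -1)), -1)) = Mul(Add(Mul(-24, Pow(-2688, 4)), Mul(Rational(-1, 2), Pow(-2688, 2))), Pow(Add(Mul(-1567, 747), Mul(31, -1)), -1)) = Mul(Add(Mul(-24, 52205595918336), Mul(Rational(-1, 2), 7225344)), Pow(Add(-1170549, -31), -1)) = Mul(Add(-1252934302040064, -3612672), Pow(-1170580, -1)) = Mul(-1252934305652736, Rational(-1, 1170580)) = Rational(313233576413184, 292645)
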